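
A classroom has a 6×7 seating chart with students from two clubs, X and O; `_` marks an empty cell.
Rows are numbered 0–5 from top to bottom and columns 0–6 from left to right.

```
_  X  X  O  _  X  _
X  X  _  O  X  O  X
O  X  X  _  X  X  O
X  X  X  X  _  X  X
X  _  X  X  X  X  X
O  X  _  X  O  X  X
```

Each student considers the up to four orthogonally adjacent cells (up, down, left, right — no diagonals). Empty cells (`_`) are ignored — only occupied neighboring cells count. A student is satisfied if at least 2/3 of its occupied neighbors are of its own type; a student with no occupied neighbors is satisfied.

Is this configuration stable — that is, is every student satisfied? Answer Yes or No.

(0,1)X 2/2 satisfied
(0,2)X 1/2 not
(0,3)O 1/2 not
(0,5)X 0/1 not
(1,0)X 1/2 not
(1,1)X 3/3 satisfied
(1,3)O 1/2 not
(1,4)X 1/3 not
(1,5)O 0/4 not
(1,6)X 0/2 not
(2,0)O 0/3 not
(2,1)X 3/4 satisfied
(2,2)X 2/2 satisfied
(2,4)X 2/2 satisfied
(2,5)X 2/4 not
(2,6)O 0/3 not
(3,0)X 2/3 satisfied
(3,1)X 3/3 satisfied
(3,2)X 4/4 satisfied
(3,3)X 2/2 satisfied
(3,5)X 3/3 satisfied
(3,6)X 2/3 satisfied
(4,0)X 1/2 not
(4,2)X 2/2 satisfied
(4,3)X 4/4 satisfied
(4,4)X 2/3 satisfied
(4,5)X 4/4 satisfied
(4,6)X 3/3 satisfied
(5,0)O 0/2 not
(5,1)X 0/1 not
(5,3)X 1/2 not
(5,4)O 0/3 not
(5,5)X 2/3 satisfied
(5,6)X 2/2 satisfied
For instance (0,2) has only 1/2 same-type neighbors, below 2/3.

No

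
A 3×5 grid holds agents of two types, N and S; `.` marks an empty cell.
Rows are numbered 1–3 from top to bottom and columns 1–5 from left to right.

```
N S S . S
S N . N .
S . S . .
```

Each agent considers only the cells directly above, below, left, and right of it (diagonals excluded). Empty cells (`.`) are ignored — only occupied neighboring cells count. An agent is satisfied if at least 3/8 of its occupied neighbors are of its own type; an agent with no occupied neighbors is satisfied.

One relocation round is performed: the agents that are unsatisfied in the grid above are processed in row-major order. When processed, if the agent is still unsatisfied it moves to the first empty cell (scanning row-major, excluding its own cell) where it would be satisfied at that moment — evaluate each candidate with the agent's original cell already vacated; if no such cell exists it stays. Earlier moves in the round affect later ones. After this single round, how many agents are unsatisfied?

3

Initially unsatisfied (in order): (1,1), (1,2), (2,1), (2,2).
  (1,1) → (2,3).
  (1,2): now satisfied by earlier moves; stays.
  (2,1): now satisfied by earlier moves; stays.
  (2,2) → (2,5).
Resulting grid:
. S S . S
S . N N N
S . S . .
Unsatisfied now: (1,5), (2,3), (3,3).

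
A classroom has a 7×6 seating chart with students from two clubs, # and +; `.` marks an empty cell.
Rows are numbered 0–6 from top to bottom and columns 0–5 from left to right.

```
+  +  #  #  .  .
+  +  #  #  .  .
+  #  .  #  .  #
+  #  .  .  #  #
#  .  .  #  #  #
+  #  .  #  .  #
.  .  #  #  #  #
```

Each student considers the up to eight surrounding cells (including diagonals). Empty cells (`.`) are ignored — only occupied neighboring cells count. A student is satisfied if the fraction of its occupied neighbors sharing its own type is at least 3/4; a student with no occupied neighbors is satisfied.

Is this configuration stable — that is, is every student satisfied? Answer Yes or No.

No

(0,0)+ 3/3 satisfied
(0,1)+ 3/5 not
(0,2)# 3/5 not
(0,3)# 3/3 satisfied
(1,0)+ 4/5 satisfied
(1,1)+ 4/7 not
(1,2)# 5/7 not
(1,3)# 4/4 satisfied
(2,0)+ 3/5 not
(2,1)# 2/6 not
(2,3)# 3/3 satisfied
(2,5)# 2/2 satisfied
(3,0)+ 1/4 not
(3,1)# 2/4 not
(3,4)# 6/6 satisfied
(3,5)# 4/4 satisfied
(4,0)# 2/4 not
(4,3)# 3/3 satisfied
(4,4)# 6/6 satisfied
(4,5)# 4/4 satisfied
(5,0)+ 0/2 not
(5,1)# 2/3 not
(5,3)# 5/5 satisfied
(5,5)# 4/4 satisfied
(6,2)# 3/3 satisfied
(6,3)# 3/3 satisfied
(6,4)# 4/4 satisfied
(6,5)# 2/2 satisfied
For instance (0,1) has only 3/5 same-type neighbors, below 3/4.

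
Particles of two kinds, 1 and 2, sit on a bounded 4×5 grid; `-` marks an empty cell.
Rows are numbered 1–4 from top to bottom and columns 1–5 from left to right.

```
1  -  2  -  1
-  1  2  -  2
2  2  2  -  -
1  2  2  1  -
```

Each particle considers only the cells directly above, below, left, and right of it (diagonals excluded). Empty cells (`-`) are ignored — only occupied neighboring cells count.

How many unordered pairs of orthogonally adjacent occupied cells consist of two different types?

6

Scan each occupied cell's neighbors to the right and below so each pair is counted once.
From row 1: 1 unlike of 2 pairs (running 1/2).
From row 2: 2 unlike of 3 pairs (running 3/5).
From row 3: 1 unlike of 5 pairs (running 4/10).
From row 4: 2 unlike of 3 pairs (running 6/13).
Total adjacent occupied pairs: 13; unlike-type pairs: 6.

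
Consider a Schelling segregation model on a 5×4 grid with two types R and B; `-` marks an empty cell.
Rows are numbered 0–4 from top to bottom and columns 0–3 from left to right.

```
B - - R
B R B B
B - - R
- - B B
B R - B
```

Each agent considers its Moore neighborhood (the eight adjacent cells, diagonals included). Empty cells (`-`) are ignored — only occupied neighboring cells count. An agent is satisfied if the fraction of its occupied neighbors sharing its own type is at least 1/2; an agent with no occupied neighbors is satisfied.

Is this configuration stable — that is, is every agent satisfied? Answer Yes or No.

No

(0,0)B 1/2 ok
(0,3)R 0/2 unhappy
(1,0)B 2/3 ok
(1,1)R 0/4 unhappy
(1,2)B 1/4 unhappy
(1,3)B 1/3 unhappy
(2,0)B 1/2 ok
(2,3)R 0/4 unhappy
(3,2)B 2/4 ok
(3,3)B 2/3 ok
(4,0)B 0/1 unhappy
(4,1)R 0/2 unhappy
(4,3)B 2/2 ok
For instance (0,3) has only 0/2 same-type neighbors, below 1/2.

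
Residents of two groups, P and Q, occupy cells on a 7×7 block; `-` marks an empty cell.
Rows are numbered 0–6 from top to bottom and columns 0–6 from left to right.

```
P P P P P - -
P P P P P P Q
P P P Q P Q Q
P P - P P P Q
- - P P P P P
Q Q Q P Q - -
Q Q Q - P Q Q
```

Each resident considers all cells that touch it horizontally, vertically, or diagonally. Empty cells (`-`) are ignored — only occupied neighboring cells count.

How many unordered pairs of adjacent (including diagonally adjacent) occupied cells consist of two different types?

29

Scan each occupied cell's neighbors to the right and below (and the two forward diagonals) so each pair is counted once.
From row 0: 0 unlike of 18 pairs (running 0/18).
From row 1: 7 unlike of 25 pairs (running 7/43).
From row 2: 8 unlike of 22 pairs (running 15/65).
From row 3: 3 unlike of 16 pairs (running 18/81).
From row 4: 6 unlike of 13 pairs (running 24/94).
From row 5: 4 unlike of 15 pairs (running 28/109).
From row 6: 1 unlike of 4 pairs (running 29/113).
Total adjacent occupied pairs: 113; unlike-type pairs: 29.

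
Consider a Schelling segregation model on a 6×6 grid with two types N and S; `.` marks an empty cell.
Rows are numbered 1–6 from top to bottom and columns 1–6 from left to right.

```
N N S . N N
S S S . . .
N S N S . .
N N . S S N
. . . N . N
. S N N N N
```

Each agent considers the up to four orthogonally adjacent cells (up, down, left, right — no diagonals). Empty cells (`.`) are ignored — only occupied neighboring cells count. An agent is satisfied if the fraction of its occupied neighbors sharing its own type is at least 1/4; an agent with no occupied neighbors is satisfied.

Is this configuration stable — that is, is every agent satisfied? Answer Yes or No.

(1,1)N 1/2 ok
(1,2)N 1/3 ok
(1,3)S 1/2 ok
(1,5)N 1/1 ok
(1,6)N 1/1 ok
(2,1)S 1/3 ok
(2,2)S 3/4 ok
(2,3)S 2/3 ok
(3,1)N 1/3 ok
(3,2)S 1/4 ok
(3,3)N 0/3 unhappy
(3,4)S 1/2 ok
(4,1)N 2/2 ok
(4,2)N 1/2 ok
(4,4)S 2/3 ok
(4,5)S 1/2 ok
(4,6)N 1/2 ok
(5,4)N 1/2 ok
(5,6)N 2/2 ok
(6,2)S 0/1 unhappy
(6,3)N 1/2 ok
(6,4)N 3/3 ok
(6,5)N 2/2 ok
(6,6)N 2/2 ok
For instance (3,3) has only 0/3 same-type neighbors, below 1/4.

No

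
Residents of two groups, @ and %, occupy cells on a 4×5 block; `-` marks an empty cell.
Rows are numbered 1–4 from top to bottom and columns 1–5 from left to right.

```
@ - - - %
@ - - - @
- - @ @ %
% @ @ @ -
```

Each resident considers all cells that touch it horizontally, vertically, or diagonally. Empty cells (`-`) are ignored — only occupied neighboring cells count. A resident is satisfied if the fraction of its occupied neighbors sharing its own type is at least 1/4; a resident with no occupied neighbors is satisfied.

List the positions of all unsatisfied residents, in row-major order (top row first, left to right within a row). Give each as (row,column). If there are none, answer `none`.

(1,5), (3,5), (4,1)

(1,1)@ 1/1 satisfied
(1,5)% 0/1 not
(2,1)@ 1/1 satisfied
(2,5)@ 1/3 satisfied
(3,3)@ 4/4 satisfied
(3,4)@ 4/5 satisfied
(3,5)% 0/3 not
(4,1)% 0/1 not
(4,2)@ 2/3 satisfied
(4,3)@ 4/4 satisfied
(4,4)@ 3/4 satisfied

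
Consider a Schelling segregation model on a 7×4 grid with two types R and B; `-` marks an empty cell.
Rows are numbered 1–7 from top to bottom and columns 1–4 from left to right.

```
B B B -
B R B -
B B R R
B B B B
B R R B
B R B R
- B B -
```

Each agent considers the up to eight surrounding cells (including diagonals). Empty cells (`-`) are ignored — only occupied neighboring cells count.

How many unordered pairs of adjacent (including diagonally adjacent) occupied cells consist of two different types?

Scan each occupied cell's neighbors to the right and below (and the two forward diagonals) so each pair is counted once.
From row 1: 3 unlike of 9 pairs (running 3/9).
From row 2: 6 unlike of 10 pairs (running 9/19).
From row 3: 6 unlike of 13 pairs (running 15/32).
From row 4: 6 unlike of 13 pairs (running 21/45).
From row 5: 7 unlike of 13 pairs (running 28/58).
From row 6: 6 unlike of 9 pairs (running 34/67).
From row 7: 0 unlike of 1 pairs (running 34/68).
Total adjacent occupied pairs: 68; unlike-type pairs: 34.

34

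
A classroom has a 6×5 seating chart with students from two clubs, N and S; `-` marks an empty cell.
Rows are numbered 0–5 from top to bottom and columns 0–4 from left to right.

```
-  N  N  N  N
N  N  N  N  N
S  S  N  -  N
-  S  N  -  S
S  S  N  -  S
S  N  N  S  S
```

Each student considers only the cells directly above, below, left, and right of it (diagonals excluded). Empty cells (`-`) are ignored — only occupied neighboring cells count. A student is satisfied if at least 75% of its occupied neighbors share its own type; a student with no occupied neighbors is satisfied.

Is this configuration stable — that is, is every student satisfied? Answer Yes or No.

Row 0: (0,1)N 2/2 ✓ · (0,2)N 3/3 ✓ · (0,3)N 3/3 ✓ · (0,4)N 2/2 ✓
Row 1: (1,0)N 1/2 ✗ · (1,1)N 3/4 ✓ · (1,2)N 4/4 ✓ · (1,3)N 3/3 ✓ · (1,4)N 3/3 ✓
Row 2: (2,0)S 1/2 ✗ · (2,1)S 2/4 ✗ · (2,2)N 2/3 ✗ · (2,4)N 1/2 ✗
Row 3: (3,1)S 2/3 ✗ · (3,2)N 2/3 ✗ · (3,4)S 1/2 ✗
Row 4: (4,0)S 2/2 ✓ · (4,1)S 2/4 ✗ · (4,2)N 2/3 ✗ · (4,4)S 2/2 ✓
Row 5: (5,0)S 1/2 ✗ · (5,1)N 1/3 ✗ · (5,2)N 2/3 ✗ · (5,3)S 1/2 ✗ · (5,4)S 2/2 ✓
For instance (1,0) has only 1/2 same-type neighbors, below 3/4.

No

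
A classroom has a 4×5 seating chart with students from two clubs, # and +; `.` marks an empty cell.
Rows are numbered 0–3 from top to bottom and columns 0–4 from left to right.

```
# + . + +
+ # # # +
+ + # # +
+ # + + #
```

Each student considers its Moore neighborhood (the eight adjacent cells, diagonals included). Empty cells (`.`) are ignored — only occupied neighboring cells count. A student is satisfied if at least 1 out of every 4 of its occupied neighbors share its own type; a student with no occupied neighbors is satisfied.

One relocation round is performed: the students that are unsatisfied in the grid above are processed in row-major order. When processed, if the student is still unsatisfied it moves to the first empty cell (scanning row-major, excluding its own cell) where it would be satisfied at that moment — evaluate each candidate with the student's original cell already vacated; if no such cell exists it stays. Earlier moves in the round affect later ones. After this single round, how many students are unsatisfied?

1

Initially unsatisfied (in order): (3,1).
  (3,1) → (0,2).
Resulting grid:
# + # + +
+ # # # +
+ + # # +
+ . + + #
Unsatisfied now: (0,1).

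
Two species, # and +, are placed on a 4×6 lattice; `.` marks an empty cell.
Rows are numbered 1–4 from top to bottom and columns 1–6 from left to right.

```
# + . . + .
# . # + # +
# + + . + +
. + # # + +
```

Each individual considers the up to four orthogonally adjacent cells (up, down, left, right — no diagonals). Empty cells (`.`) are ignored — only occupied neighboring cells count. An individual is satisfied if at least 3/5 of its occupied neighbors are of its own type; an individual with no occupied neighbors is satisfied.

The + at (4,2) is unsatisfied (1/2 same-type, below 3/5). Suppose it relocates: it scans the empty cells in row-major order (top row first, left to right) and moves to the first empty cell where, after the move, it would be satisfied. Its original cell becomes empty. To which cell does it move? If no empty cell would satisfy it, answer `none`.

(1,4)

Vacating (4,2). Empty cells in order:
  (1,3): 1/2 same-type → still unsatisfied.
  (1,4): 2/2 same-type → satisfied — stop here.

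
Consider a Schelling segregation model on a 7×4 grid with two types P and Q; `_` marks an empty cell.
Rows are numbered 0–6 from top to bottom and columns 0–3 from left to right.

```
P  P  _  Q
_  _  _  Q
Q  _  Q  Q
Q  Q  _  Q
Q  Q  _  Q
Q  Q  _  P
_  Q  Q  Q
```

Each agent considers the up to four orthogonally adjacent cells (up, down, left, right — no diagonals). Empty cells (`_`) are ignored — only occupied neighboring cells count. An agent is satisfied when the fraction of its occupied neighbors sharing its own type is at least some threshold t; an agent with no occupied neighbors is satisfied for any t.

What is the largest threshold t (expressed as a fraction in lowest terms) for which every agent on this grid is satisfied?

0/1

(0,0)P 1/1
(0,1)P 1/1
(0,3)Q 1/1
(1,3)Q 2/2
(2,0)Q 1/1
(2,2)Q 1/1
(2,3)Q 3/3
(3,0)Q 3/3
(3,1)Q 2/2
(3,3)Q 2/2
(4,0)Q 3/3
(4,1)Q 3/3
(4,3)Q 1/2
(5,0)Q 2/2
(5,1)Q 3/3
(5,3)P 0/2
(6,1)Q 2/2
(6,2)Q 2/2
(6,3)Q 1/2
The smallest same-type fraction is 0/2 at (5,3), which reduces to 0/1. Any threshold above that leaves this agent unsatisfied.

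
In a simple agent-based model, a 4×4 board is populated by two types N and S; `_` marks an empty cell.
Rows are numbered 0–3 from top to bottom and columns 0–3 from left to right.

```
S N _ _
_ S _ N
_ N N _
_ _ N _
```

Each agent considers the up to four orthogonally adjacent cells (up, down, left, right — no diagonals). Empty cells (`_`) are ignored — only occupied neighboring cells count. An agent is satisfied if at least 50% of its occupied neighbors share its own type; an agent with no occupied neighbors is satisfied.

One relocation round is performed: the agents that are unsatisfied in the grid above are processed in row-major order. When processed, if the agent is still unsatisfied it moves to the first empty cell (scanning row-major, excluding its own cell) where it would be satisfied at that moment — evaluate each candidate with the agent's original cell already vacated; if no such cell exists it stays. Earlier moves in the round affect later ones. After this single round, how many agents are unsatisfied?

0

Initially unsatisfied (in order): (0,0), (0,1), (1,1).
  (0,0) → (1,0).
  (0,1) → (0,2).
  (1,1): now satisfied by earlier moves; stays.
Resulting grid:
_ _ N _
S S _ N
_ N N _
_ _ N _
All satisfied now.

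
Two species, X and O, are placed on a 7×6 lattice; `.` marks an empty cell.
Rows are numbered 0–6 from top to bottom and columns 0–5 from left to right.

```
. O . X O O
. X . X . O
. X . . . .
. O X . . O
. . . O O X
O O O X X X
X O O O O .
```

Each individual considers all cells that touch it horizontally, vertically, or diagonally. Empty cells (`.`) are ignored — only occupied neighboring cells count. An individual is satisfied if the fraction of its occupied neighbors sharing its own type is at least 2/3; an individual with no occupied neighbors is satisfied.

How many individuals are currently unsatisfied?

17

(0,1)O 0/1 unhappy
(0,3)X 1/2 unhappy
(0,4)O 2/4 unhappy
(0,5)O 2/2 ok
(1,1)X 1/2 unhappy
(1,3)X 1/2 unhappy
(1,5)O 2/2 ok
(2,1)X 2/3 ok
(3,1)O 0/2 unhappy
(3,2)X 1/3 unhappy
(3,5)O 1/2 unhappy
(4,3)O 2/5 unhappy
(4,4)O 2/6 unhappy
(4,5)X 2/4 unhappy
(5,0)O 2/3 ok
(5,1)O 4/5 ok
(5,2)O 5/6 ok
(5,3)X 1/7 unhappy
(5,4)X 3/7 unhappy
(5,5)X 2/4 unhappy
(6,0)X 0/3 unhappy
(6,1)O 4/5 ok
(6,2)O 4/5 ok
(6,3)O 3/5 unhappy
(6,4)O 1/4 unhappy
Unsatisfied: (0,1), (0,3), (0,4), (1,1), (1,3), (3,1), (3,2), (3,5), (4,3), (4,4), (4,5), (5,3), (5,4), (5,5), (6,0), (6,3), (6,4) — 17 in total.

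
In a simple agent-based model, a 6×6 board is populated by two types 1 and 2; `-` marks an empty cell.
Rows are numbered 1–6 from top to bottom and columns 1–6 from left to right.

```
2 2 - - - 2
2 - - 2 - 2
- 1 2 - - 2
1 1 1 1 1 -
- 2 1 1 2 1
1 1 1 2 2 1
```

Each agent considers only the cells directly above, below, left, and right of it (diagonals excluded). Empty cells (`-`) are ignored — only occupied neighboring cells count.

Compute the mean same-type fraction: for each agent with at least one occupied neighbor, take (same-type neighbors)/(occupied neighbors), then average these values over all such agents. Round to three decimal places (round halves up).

0.681

(1,1)2 2/2
(1,2)2 1/1
(1,6)2 1/1
(2,1)2 1/1
(2,4)2 — no occupied neighbors
(2,6)2 2/2
(3,2)1 1/2
(3,3)2 0/2
(3,6)2 1/1
(4,1)1 1/1
(4,2)1 3/4
(4,3)1 3/4
(4,4)1 3/3
(4,5)1 1/2
(5,2)2 0/3
(5,3)1 3/4
(5,4)1 2/4
(5,5)2 1/4
(5,6)1 1/2
(6,1)1 1/1
(6,2)1 2/3
(6,3)1 2/3
(6,4)2 1/3
(6,5)2 2/3
(6,6)1 1/2
Sum over 24 agents: 2/2 + 1/1 + 1/1 + 1/1 + 2/2 + 1/2 + 0/2 + 1/1 + 1/1 + 3/4 + 3/4 + 3/3 + 1/2 + 0/3 + 3/4 + 2/4 + 1/4 + 1/2 + 1/1 + 2/3 + 2/3 + 1/3 + 2/3 + 1/2 = 49/3; mean = 49/3 ÷ 24 = 49/72 = 0.680555… → 0.681.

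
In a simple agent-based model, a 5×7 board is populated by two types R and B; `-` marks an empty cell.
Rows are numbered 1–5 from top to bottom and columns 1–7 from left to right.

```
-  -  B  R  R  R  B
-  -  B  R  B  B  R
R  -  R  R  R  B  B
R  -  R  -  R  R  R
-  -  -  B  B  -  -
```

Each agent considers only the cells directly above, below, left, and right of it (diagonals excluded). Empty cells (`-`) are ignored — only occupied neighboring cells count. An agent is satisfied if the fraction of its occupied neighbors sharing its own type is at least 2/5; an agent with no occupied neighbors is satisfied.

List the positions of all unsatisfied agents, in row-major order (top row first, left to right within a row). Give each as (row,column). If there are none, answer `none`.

Row 1: (1,3)B 1/2 ok · (1,4)R 2/3 ok · (1,5)R 2/3 ok · (1,6)R 1/3 unhappy · (1,7)B 0/2 unhappy
Row 2: (2,3)B 1/3 unhappy · (2,4)R 2/4 ok · (2,5)B 1/4 unhappy · (2,6)B 2/4 ok · (2,7)R 0/3 unhappy
Row 3: (3,1)R 1/1 ok · (3,3)R 2/3 ok · (3,4)R 3/3 ok · (3,5)R 2/4 ok · (3,6)B 2/4 ok · (3,7)B 1/3 unhappy
Row 4: (4,1)R 1/1 ok · (4,3)R 1/1 ok · (4,5)R 2/3 ok · (4,6)R 2/3 ok · (4,7)R 1/2 ok
Row 5: (5,4)B 1/1 ok · (5,5)B 1/2 ok

(1,6), (1,7), (2,3), (2,5), (2,7), (3,7)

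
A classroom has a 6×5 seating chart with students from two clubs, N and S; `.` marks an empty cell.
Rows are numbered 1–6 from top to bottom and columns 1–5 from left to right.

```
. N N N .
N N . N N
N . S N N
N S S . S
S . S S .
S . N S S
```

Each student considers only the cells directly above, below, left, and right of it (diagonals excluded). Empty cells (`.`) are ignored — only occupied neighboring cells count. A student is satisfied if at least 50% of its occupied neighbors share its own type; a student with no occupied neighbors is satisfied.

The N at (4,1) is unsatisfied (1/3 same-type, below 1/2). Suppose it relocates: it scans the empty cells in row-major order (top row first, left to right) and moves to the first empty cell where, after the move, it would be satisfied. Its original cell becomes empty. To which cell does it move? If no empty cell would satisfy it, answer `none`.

(1,1)

Vacating (4,1). Empty cells in order:
  (1,1): 2/2 same-type → satisfied — stop here.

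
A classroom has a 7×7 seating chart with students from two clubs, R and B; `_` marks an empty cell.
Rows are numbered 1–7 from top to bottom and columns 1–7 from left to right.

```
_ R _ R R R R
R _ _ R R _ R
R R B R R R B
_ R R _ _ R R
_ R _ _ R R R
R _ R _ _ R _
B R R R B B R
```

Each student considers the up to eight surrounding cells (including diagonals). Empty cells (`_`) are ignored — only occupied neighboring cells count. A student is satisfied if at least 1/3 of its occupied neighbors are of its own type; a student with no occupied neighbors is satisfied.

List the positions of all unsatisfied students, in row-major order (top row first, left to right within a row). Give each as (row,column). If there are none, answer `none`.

(1,2)R 1/1 satisfied
(1,4)R 3/3 satisfied
(1,5)R 4/4 satisfied
(1,6)R 4/4 satisfied
(1,7)R 2/2 satisfied
(2,1)R 3/3 satisfied
(2,4)R 5/6 satisfied
(2,5)R 7/7 satisfied
(2,7)R 3/4 satisfied
(3,1)R 3/3 satisfied
(3,2)R 4/5 satisfied
(3,3)B 0/5 not
(3,4)R 4/5 satisfied
(3,5)R 5/5 satisfied
(3,6)R 5/6 satisfied
(3,7)B 0/4 not
(4,2)R 4/5 satisfied
(4,3)R 4/5 satisfied
(4,6)R 6/7 satisfied
(4,7)R 4/5 satisfied
(5,2)R 4/4 satisfied
(5,5)R 3/3 satisfied
(5,6)R 5/5 satisfied
(5,7)R 4/4 satisfied
(6,1)R 2/3 satisfied
(6,3)R 4/4 satisfied
(6,6)R 4/6 satisfied
(7,1)B 0/2 not
(7,2)R 3/4 satisfied
(7,3)R 3/3 satisfied
(7,4)R 2/3 satisfied
(7,5)B 1/3 satisfied
(7,6)B 1/3 satisfied
(7,7)R 1/2 satisfied

(3,3), (3,7), (7,1)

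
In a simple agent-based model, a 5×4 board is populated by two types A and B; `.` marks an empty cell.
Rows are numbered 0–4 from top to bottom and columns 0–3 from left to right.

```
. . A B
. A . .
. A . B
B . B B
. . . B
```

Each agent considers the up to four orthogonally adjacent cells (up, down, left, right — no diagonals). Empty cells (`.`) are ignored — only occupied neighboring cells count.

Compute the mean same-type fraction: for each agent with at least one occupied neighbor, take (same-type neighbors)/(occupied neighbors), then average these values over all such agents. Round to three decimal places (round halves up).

(0,2)A 0/1
(0,3)B 0/1
(1,1)A 1/1
(2,1)A 1/1
(2,3)B 1/1
(3,0)B — no occupied neighbors
(3,2)B 1/1
(3,3)B 3/3
(4,3)B 1/1
Sum over 8 agents: 0/1 + 0/1 + 1/1 + 1/1 + 1/1 + 1/1 + 3/3 + 1/1 = 6; mean = 6 ÷ 8 = 3/4 = 0.75 → 0.750.

0.750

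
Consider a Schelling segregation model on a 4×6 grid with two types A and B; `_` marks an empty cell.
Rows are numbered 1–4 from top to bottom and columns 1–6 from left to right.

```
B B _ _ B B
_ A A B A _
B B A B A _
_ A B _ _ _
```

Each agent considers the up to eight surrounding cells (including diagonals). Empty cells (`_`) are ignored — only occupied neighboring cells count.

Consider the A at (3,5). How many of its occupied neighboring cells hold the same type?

Occupied neighbors of (3,5): (2,4)=B, (2,5)=A, (3,4)=B.
Same type (A): 1 of 3.

1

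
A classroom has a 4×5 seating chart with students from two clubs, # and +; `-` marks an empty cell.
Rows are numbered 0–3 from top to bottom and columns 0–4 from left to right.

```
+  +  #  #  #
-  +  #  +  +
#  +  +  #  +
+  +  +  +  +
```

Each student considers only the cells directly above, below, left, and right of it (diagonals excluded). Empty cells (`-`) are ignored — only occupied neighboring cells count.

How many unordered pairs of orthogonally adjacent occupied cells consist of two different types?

12

Scan each occupied cell's neighbors to the right and below so each pair is counted once.
From row 0: 3 unlike of 8 pairs (running 3/8).
From row 1: 4 unlike of 7 pairs (running 7/15).
From row 2: 5 unlike of 9 pairs (running 12/24).
From row 3: 0 unlike of 4 pairs (running 12/28).
Total adjacent occupied pairs: 28; unlike-type pairs: 12.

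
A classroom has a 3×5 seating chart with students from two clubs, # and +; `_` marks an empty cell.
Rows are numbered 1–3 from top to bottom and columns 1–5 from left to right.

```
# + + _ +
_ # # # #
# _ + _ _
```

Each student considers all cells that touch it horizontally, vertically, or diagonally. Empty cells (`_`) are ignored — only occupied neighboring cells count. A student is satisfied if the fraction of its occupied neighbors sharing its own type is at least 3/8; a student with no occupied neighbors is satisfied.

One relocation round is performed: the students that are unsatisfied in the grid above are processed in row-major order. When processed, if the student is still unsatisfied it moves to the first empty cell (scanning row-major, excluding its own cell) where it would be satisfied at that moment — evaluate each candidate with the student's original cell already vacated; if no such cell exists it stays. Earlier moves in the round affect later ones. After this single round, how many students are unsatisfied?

Initially unsatisfied (in order): (1,2), (1,3), (1,5), (3,3).
  (1,2) → (1,4).
  (1,3): no empty cell satisfies it; stays.
  (1,5): no empty cell satisfies it; stays.
  (3,3): no empty cell satisfies it; stays.
Resulting grid:
# _ + + +
_ # # # #
# _ + _ _
Unsatisfied now: (1,3), (1,5), (2,4), (2,5), (3,3).

5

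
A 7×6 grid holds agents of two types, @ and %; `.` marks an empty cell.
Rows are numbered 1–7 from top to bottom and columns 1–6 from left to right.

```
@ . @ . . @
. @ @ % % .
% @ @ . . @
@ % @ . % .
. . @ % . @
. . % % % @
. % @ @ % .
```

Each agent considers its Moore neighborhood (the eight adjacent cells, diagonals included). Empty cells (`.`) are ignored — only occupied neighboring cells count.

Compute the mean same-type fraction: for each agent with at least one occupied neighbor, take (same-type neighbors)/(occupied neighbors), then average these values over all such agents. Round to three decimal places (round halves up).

Row 1: (1,1)@ 1/1 · (1,3)@ 2/3 · (1,6)@ 0/1
Row 2: (2,2)@ 5/6 · (2,3)@ 4/5 · (2,4)% 1/4 · (2,5)% 1/3
Row 3: (3,1)% 1/4 · (3,2)@ 5/7 · (3,3)@ 4/6 · (3,6)@ 0/2
Row 4: (4,1)@ 1/3 · (4,2)% 1/6 · (4,3)@ 3/5 · (4,5)% 1/3
Row 5: (5,3)@ 1/5 · (5,4)% 4/6 · (5,6)@ 1/3
Row 6: (6,3)% 3/6 · (6,4)% 4/7 · (6,5)% 3/6 · (6,6)@ 1/3
Row 7: (7,2)% 1/2 · (7,3)@ 1/4 · (7,4)@ 1/5 · (7,5)% 2/4
Sum over 26 agents: 1/1 + 2/3 + 0/1 + 5/6 + 4/5 + 1/4 + 1/3 + 1/4 + 5/7 + 4/6 + 0/2 + 1/3 + 1/6 + 3/5 + 1/3 + 1/5 + 4/6 + 1/3 + 3/6 + 4/7 + 3/6 + 1/3 + 1/2 + 1/4 + 1/5 + 2/4 = 4831/420; mean = 4831/420 ÷ 26 = 4831/10920 = 0.442399… → 0.442.

0.442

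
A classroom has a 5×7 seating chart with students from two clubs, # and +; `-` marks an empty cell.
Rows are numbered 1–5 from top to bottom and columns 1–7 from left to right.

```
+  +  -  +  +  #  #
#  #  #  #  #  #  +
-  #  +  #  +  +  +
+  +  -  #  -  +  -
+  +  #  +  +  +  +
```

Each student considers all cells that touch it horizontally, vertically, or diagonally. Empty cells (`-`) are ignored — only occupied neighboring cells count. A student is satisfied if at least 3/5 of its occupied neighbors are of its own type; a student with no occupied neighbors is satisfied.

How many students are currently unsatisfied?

17

Row 1: (1,1)+ 1/3 unhappy · (1,2)+ 1/4 unhappy · (1,4)+ 1/4 unhappy · (1,5)+ 1/5 unhappy · (1,6)# 3/5 ok · (1,7)# 2/3 ok
Row 2: (2,1)# 2/4 unhappy · (2,2)# 3/6 unhappy · (2,3)# 4/7 unhappy · (2,4)# 3/7 unhappy · (2,5)# 4/8 unhappy · (2,6)# 3/8 unhappy · (2,7)+ 2/5 unhappy
Row 3: (3,2)# 3/6 unhappy · (3,3)+ 1/7 unhappy · (3,4)# 4/6 ok · (3,5)+ 2/7 unhappy · (3,6)+ 4/6 ok · (3,7)+ 3/4 ok
Row 4: (4,1)+ 3/4 ok · (4,2)+ 4/6 ok · (4,4)# 2/6 unhappy · (4,6)+ 6/6 ok
Row 5: (5,1)+ 3/3 ok · (5,2)+ 3/4 ok · (5,3)# 1/4 unhappy · (5,4)+ 1/3 unhappy · (5,5)+ 3/4 ok · (5,6)+ 3/3 ok · (5,7)+ 2/2 ok
Unsatisfied: (1,1), (1,2), (1,4), (1,5), (2,1), (2,2), (2,3), (2,4), (2,5), (2,6), (2,7), (3,2), (3,3), (3,5), (4,4), (5,3), (5,4) — 17 in total.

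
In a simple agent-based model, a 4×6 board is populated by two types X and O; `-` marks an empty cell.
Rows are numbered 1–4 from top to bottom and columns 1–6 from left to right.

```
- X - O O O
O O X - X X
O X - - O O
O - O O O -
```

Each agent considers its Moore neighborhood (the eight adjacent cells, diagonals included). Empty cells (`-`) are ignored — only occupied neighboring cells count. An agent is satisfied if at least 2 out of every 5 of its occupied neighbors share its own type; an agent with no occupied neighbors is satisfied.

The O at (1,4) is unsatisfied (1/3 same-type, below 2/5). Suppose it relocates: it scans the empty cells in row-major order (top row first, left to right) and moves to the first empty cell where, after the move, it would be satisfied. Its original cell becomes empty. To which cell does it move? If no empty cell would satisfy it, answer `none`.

Vacating (1,4). Empty cells in order:
  (1,1): 2/3 same-type → satisfied — stop here.

(1,1)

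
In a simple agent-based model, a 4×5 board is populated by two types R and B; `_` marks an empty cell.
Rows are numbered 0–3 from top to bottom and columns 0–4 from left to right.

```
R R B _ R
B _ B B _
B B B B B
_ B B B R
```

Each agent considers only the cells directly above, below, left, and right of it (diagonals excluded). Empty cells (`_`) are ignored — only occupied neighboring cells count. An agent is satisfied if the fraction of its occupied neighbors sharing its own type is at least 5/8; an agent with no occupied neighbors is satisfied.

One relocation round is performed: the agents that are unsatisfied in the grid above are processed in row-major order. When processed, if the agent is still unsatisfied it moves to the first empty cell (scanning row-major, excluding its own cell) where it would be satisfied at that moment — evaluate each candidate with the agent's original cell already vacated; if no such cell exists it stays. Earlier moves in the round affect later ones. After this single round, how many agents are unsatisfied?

3

Initially unsatisfied (in order): (0,0), (0,1), (0,2), (1,0), (2,4), (3,4).
  (0,0): no empty cell satisfies it; stays.
  (0,1): no empty cell satisfies it; stays.
  (0,2) → (1,1).
  (1,0): now satisfied by earlier moves; stays.
  (2,4) → (3,0).
  (3,4): no empty cell satisfies it; stays.
Resulting grid:
R R _ _ R
B B B B _
B B B B _
B B B B R
Unsatisfied now: (0,0), (0,1), (3,4).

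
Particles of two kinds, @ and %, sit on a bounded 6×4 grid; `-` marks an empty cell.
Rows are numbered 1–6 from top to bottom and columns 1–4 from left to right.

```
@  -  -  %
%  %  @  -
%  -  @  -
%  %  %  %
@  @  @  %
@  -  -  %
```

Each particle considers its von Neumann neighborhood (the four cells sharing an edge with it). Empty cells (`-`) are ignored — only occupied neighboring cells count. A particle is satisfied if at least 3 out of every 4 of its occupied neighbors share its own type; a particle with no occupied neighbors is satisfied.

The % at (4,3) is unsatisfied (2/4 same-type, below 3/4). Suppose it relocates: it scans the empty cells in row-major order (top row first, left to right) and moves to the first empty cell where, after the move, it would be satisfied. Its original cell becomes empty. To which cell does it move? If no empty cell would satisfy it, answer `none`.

Vacating (4,3). Empty cells in order:
  (1,2): 1/2 same-type → still unsatisfied.
  (1,3): 1/2 same-type → still unsatisfied.
  (2,4): 1/2 same-type → still unsatisfied.
  (3,2): 3/4 same-type → satisfied — stop here.

(3,2)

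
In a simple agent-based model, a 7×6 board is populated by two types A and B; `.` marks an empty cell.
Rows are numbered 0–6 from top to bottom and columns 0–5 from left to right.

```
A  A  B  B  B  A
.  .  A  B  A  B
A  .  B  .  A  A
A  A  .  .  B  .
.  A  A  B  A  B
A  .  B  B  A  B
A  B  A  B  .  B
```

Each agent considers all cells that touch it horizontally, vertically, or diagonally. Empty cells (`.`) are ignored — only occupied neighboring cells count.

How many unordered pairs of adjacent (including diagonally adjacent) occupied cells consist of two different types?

Scan each occupied cell's neighbors to the right and below (and the two forward diagonals) so each pair is counted once.
Row 0: A(0,0)–A(0,1)= A(0,1)–B(0,2)≠ A(0,1)–A(1,2)= B(0,2)–B(0,3)= B(0,2)–A(1,2)≠ B(0,2)–B(1,3)= B(0,3)–B(0,4)= B(0,3)–B(1,3)= B(0,3)–A(1,4)≠ B(0,3)–A(1,2)≠ B(0,4)–A(0,5)≠ B(0,4)–A(1,4)≠ B(0,4)–B(1,5)= B(0,4)–B(1,3)= A(0,5)–B(1,5)≠ A(0,5)–A(1,4)=  → 7/16 unlike.
Row 1: A(1,2)–B(1,3)≠ A(1,2)–B(2,2)≠ B(1,3)–A(1,4)≠ B(1,3)–A(2,4)≠ B(1,3)–B(2,2)= A(1,4)–B(1,5)≠ A(1,4)–A(2,4)= A(1,4)–A(2,5)= B(1,5)–A(2,5)≠ B(1,5)–A(2,4)≠  → 7/10 unlike.
Row 2: A(2,0)–A(3,0)= A(2,0)–A(3,1)= B(2,2)–A(3,1)≠ A(2,4)–A(2,5)= A(2,4)–B(3,4)≠ A(2,5)–B(3,4)≠  → 3/6 unlike.
Row 3: A(3,0)–A(3,1)= A(3,0)–A(4,1)= A(3,1)–A(4,1)= A(3,1)–A(4,2)= B(3,4)–A(4,4)≠ B(3,4)–B(4,5)= B(3,4)–B(4,3)=  → 1/7 unlike.
Row 4: A(4,1)–A(4,2)= A(4,1)–B(5,2)≠ A(4,1)–A(5,0)= A(4,2)–B(4,3)≠ A(4,2)–B(5,2)≠ A(4,2)–B(5,3)≠ B(4,3)–A(4,4)≠ B(4,3)–B(5,3)= B(4,3)–A(5,4)≠ B(4,3)–B(5,2)= A(4,4)–B(4,5)≠ A(4,4)–A(5,4)= A(4,4)–B(5,5)≠ A(4,4)–B(5,3)≠ B(4,5)–B(5,5)= B(4,5)–A(5,4)≠  → 10/16 unlike.
Row 5: A(5,0)–A(6,0)= A(5,0)–B(6,1)≠ B(5,2)–B(5,3)= B(5,2)–A(6,2)≠ B(5,2)–B(6,3)= B(5,2)–B(6,1)= B(5,3)–A(5,4)≠ B(5,3)–B(6,3)= B(5,3)–A(6,2)≠ A(5,4)–B(5,5)≠ A(5,4)–B(6,5)≠ A(5,4)–B(6,3)≠ B(5,5)–B(6,5)=  → 7/13 unlike.
Row 6: A(6,0)–B(6,1)≠ B(6,1)–A(6,2)≠ A(6,2)–B(6,3)≠  → 3/3 unlike.
Total adjacent occupied pairs: 71; unlike-type pairs: 38.

38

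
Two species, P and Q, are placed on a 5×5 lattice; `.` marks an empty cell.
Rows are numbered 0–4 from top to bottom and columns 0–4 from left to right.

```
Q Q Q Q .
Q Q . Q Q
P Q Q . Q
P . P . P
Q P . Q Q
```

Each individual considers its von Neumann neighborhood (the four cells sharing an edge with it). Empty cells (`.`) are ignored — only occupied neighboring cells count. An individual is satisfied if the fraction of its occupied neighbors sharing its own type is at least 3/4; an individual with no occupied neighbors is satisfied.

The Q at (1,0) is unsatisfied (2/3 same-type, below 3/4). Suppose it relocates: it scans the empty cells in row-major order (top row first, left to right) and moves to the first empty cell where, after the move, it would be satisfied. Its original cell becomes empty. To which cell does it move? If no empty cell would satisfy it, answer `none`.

(0,4)

Vacating (1,0). Empty cells in order:
  (0,4): 2/2 same-type → satisfied — stop here.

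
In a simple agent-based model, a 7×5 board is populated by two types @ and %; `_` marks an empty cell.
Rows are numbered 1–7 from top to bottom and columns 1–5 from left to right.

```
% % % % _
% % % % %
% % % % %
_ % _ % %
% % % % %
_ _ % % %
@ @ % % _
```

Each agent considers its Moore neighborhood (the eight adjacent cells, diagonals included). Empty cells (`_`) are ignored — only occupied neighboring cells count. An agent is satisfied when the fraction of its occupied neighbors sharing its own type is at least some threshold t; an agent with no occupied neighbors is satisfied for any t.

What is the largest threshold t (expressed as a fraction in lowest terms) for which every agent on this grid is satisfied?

(1,1)% 3/3
(1,2)% 5/5
(1,3)% 5/5
(1,4)% 4/4
(2,1)% 5/5
(2,2)% 8/8
(2,3)% 8/8
(2,4)% 7/7
(2,5)% 4/4
(3,1)% 4/4
(3,2)% 6/6
(3,3)% 7/7
(3,4)% 7/7
(3,5)% 5/5
(4,2)% 6/6
(4,4)% 7/7
(4,5)% 5/5
(5,1)% 2/2
(5,2)% 4/4
(5,3)% 6/6
(5,4)% 7/7
(5,5)% 5/5
(6,3)% 6/7
(6,4)% 7/7
(6,5)% 4/4
(7,1)@ 1/1
(7,2)@ 1/3
(7,3)% 3/4
(7,4)% 4/4
The smallest same-type fraction is 1/3 at (7,2), which reduces to 1/3. Any threshold above that leaves this agent unsatisfied.

1/3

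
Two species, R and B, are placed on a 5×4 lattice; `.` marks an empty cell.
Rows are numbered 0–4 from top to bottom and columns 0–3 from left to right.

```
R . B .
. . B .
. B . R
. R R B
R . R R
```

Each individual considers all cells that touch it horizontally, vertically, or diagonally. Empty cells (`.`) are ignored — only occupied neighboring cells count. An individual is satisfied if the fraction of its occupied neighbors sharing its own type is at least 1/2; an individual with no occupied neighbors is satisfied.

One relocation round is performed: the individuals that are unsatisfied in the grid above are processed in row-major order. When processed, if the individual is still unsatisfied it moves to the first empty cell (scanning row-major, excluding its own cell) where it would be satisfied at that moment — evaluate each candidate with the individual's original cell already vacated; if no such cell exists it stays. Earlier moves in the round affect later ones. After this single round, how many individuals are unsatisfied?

Initially unsatisfied (in order): (2,1), (2,3), (3,3).
  (2,1) → (0,1).
  (2,3) → (1,0).
  (3,3) → (0,3).
Resulting grid:
R B B B
R . B .
. . . .
. R R .
R . R R
All satisfied now.

0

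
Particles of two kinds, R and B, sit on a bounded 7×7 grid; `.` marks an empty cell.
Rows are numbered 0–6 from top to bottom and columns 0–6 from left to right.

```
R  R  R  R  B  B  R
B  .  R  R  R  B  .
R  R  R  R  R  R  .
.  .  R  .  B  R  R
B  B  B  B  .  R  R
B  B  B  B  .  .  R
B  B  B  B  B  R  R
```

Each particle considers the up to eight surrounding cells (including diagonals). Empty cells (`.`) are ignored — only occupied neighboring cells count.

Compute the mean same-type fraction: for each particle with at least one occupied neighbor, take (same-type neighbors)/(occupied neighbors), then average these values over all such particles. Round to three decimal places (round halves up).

0.761

Row 0: (0,0)R 1/2 · (0,1)R 3/4 · (0,2)R 4/4 · (0,3)R 4/5 · (0,4)B 2/5 · (0,5)B 2/4 · (0,6)R 0/2
Row 1: (1,0)B 0/4 · (1,2)R 7/7 · (1,3)R 7/8 · (1,4)R 5/8 · (1,5)B 2/6
Row 2: (2,0)R 1/2 · (2,1)R 4/5 · (2,2)R 5/5 · (2,3)R 6/7 · (2,4)R 5/7 · (2,5)R 4/6
Row 3: (3,2)R 3/6 · (3,4)B 1/6 · (3,5)R 5/6 · (3,6)R 4/4
Row 4: (4,0)B 3/3 · (4,1)B 5/6 · (4,2)B 5/6 · (4,3)B 4/5 · (4,5)R 4/5 · (4,6)R 4/4
Row 5: (5,0)B 5/5 · (5,1)B 8/8 · (5,2)B 8/8 · (5,3)B 6/6 · (5,6)R 4/4
Row 6: (6,0)B 3/3 · (6,1)B 5/5 · (6,2)B 5/5 · (6,3)B 4/4 · (6,4)B 2/3 · (6,5)R 2/3 · (6,6)R 2/2
Sum over 40 particles: 1/2 + 3/4 + 4/4 + 4/5 + 2/5 + 2/4 + 0/2 + 0/4 + 7/7 + 7/8 + 5/8 + 2/6 + 1/2 + 4/5 + 5/5 + 6/7 + 5/7 + 4/6 + 3/6 + 1/6 + 5/6 + 4/4 + 3/3 + 5/6 + 5/6 + 4/5 + 4/5 + 4/4 + 5/5 + 8/8 + 8/8 + 6/6 + 4/4 + 3/3 + 5/5 + 5/5 + 4/4 + 2/3 + 2/3 + 2/2 = 4259/140; mean = 4259/140 ÷ 40 = 4259/5600 = 0.760535… → 0.761.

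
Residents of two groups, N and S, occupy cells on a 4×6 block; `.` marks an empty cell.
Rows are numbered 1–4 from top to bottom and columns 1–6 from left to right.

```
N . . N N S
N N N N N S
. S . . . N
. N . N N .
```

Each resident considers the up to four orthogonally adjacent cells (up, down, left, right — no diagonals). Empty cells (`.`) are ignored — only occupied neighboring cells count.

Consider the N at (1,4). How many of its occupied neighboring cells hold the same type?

Occupied neighbors of (1,4): (2,4)=N, (1,5)=N.
Same type (N): 2 of 2.

2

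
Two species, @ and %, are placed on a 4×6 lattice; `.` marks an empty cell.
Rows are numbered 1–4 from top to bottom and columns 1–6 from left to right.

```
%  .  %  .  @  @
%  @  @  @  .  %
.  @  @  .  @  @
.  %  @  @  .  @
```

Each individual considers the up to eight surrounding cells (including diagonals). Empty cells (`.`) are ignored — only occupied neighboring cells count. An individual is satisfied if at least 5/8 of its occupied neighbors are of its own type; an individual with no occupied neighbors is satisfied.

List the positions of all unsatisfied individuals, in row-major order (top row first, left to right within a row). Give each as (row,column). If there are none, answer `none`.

Row 1: (1,1)% 1/2 ✗ · (1,3)% 0/3 ✗ · (1,5)@ 2/3 ✓ · (1,6)@ 1/2 ✗
Row 2: (2,1)% 1/3 ✗ · (2,2)@ 3/6 ✗ · (2,3)@ 4/5 ✓ · (2,4)@ 4/5 ✓ · (2,6)% 0/4 ✗
Row 3: (3,2)@ 4/6 ✓ · (3,3)@ 6/7 ✓ · (3,5)@ 4/5 ✓ · (3,6)@ 2/3 ✓
Row 4: (4,2)% 0/3 ✗ · (4,3)@ 3/4 ✓ · (4,4)@ 3/3 ✓ · (4,6)@ 2/2 ✓

(1,1), (1,3), (1,6), (2,1), (2,2), (2,6), (4,2)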